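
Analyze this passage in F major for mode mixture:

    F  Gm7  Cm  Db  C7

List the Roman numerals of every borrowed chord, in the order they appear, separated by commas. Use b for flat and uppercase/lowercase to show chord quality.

v, bVI

F major has the diatonic set F, Gm, Am, Bb, C, Dm, Edim. F, Gm7 and C7 are all diatonic. But Cm (C–Eb–G) is foreign: the diatonic V on degree 5 is C, whereas Cm comes from F minor. It is labeled v. Db (Db–F–Ab) doesn't fit — on degree 6 F major would have Dm (vi). Db is the degree-6 chord of F minor, so it is the borrowed bVI.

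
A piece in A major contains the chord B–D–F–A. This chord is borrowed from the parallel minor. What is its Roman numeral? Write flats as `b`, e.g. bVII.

B is scale degree 2 in A major. B–D–F–A is a half-diminished-seventh chord — the form found in A minor, not the diatonic ii (Bm). Borrowed into A major it is written iiø7.

iiø7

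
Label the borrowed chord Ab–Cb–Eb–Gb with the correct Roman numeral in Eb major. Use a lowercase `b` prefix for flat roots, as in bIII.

iv7

Ab is scale degree 4 in Eb major. Ab–Cb–Eb–Gb is a minor-seventh chord — the form found in Eb minor, not the diatonic IV (Ab). Borrowed into Eb major it is written iv7.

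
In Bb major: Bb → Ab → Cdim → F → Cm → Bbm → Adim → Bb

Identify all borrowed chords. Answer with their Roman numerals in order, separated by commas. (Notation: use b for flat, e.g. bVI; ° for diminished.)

bVII, ii°, i

The diatonic triads in Bb major are Bb, Cm, Dm, Eb, F, Gm, Adim. Bb, F, Cm and Adim all belong to that set. Ab (Ab–C–Eb) doesn't fit — on degree 7 Bb major would have Adim (vii°). Ab is the degree-7 chord of Bb minor, so it is the borrowed bVII. Cdim (C–Eb–Gb) doesn't fit — on degree 2 Bb major would have Cm (ii). Cdim is the degree-2 chord of Bb minor, so it is the borrowed ii°. But Bbm (Bb–Db–F) is foreign: the diatonic I on degree 1 is Bb, whereas Bbm comes from Bb minor. It is labeled i.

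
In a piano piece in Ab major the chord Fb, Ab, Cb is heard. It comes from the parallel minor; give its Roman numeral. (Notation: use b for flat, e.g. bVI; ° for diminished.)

Fb is the lowered form of scale degree 6 in Ab major (the diatonic degree 6 is F). Diatonically Ab major has Fm (vi) on that degree; Fb–Ab–Cb is instead the major chord native to Ab minor, so it takes the label bVI.

bVI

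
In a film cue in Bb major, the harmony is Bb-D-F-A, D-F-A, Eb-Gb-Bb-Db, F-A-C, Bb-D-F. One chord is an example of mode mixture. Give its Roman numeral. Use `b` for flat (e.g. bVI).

In Bb major the diatonic chords are Bb, Cm, Dm, Eb, F, Gm, Adim. Of the given chords, Bb–D–F–A = Bbmaj7, D–F–A = Dm, F–A–C = F and Bb–D–F = Bb are diatonic. But Eb–Gb–Bb–Db is foreign: the diatonic IV on degree 4 is Eb, whereas Ebm7 comes from Bb minor. It is labeled iv7.

iv7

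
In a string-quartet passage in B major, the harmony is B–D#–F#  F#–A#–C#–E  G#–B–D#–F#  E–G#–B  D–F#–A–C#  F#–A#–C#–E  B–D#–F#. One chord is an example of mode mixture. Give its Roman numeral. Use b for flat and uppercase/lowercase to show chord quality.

The diatonic triads in B major are B, C#m, D#m, E, F#, G#m, A#dim. Of the given chords, B–D#–F# = B, F#–A#–C#–E = F#7, G#–B–D#–F# = G#m7 and E–G#–B = E are diatonic. D–F#–A–C# is not: scale degree 3 in B major carries D#m (iii). In B minor the chord on that degree is Dmaj7, so here it functions as bIIImaj7, borrowed from the parallel minor.

bIIImaj7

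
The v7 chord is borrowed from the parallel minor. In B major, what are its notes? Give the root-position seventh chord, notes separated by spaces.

v7 is built on scale degree 5, which is F# in both B major and its parallel. Stacking thirds in B minor on F# gives F#–A–C#–E.

F# A C# E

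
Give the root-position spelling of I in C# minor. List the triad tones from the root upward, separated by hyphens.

C#-E#-G#

I is built on scale degree 1, which is C# in both C# minor and its parallel. Stacking thirds in C# major on C# gives C#–E#–G#.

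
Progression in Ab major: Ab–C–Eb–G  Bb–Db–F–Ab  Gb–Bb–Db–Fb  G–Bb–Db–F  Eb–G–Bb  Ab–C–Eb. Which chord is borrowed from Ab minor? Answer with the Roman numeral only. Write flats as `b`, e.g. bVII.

Ab major has the diatonic set Ab, Bbm, Cm, Db, Eb, Fm, Gdim. Ab–C–Eb–G = Abmaj7, Bb–Db–F–Ab = Bbm7, G–Bb–Db–F = Gm7b5, Eb–G–Bb = Eb and Ab–C–Eb = Ab all belong to that set. Gb–Bb–Db–Fb is not: scale degree 7 in Ab major carries Gdim (vii°). In Ab minor the chord on that degree is Gb7, so here it functions as bVII7, borrowed from the parallel minor.

bVII7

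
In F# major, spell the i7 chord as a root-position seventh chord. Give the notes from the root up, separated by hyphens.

F#-A-C#-E

i7 is built on scale degree 1, which is F# in both F# major and its parallel. Building the minor-seventh chord from the parallel minor on F#: F#–A–C#–E.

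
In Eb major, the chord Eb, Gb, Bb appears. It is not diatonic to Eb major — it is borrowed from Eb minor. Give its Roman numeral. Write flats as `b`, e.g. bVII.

i

The root Eb is the diatonic 1st degree of Eb major; the borrowing shows in the chord quality. The diatonic chord on degree 1 would be Eb (I), but Eb–Gb–Bb is the minor chord from Eb minor. As a borrowed chord it is labeled i.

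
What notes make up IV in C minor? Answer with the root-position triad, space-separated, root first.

F A C

IV is built on scale degree 4, which is F in both C minor and its parallel. Stacking thirds in C major on F gives F–A–C.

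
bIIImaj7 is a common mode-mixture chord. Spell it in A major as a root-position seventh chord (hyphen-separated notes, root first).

bIIImaj7 is built on the lowered scale degree 3. In A major degree 3 is C#; lowered it becomes C. Stacking thirds in A minor on C gives C–E–G–B.

C-E-G-B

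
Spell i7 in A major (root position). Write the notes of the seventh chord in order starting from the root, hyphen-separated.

A-C-E-G

i7 is built on scale degree 1, which is A in both A major and its parallel. Stacking thirds in A minor on A gives A–C–E–G.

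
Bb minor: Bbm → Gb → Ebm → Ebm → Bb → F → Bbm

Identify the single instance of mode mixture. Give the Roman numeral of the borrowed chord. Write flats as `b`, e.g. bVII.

The diatonic triads in Bb minor (with V from harmonic minor) are Bbm, Cdim, Db, Ebm, F, Gb, Ab. Of the given chords, Bbm, Gb, Ebm and F are diatonic. Bb (Bb–D–F) doesn't fit — on degree 1 Bb minor would have Bbm (i). Bb is the degree-1 chord of Bb major, so it is the borrowed I.

I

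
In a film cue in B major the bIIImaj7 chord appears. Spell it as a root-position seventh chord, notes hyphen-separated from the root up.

D-F#-A-C#

Scale degree 3 in B major is D#. bIIImaj7 uses the lowered form, D, taken from B minor. Building the major-seventh chord from the parallel minor on D: D–F#–A–C#.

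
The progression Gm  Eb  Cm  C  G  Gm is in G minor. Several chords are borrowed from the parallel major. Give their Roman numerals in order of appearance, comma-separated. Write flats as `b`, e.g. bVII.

The diatonic triads in G minor (with V from harmonic minor) are Gm, Adim, Bb, Cm, D, Eb, F. Of the given chords, Gm, Eb and Cm are diatonic. C (C–E–G) is not: scale degree 4 in G minor carries Cm (iv). In G major the chord on that degree is C, so here it functions as IV, borrowed from the parallel major. G (G–B–D) is not: scale degree 1 in G minor carries Gm (i). In G major the chord on that degree is G, so here it functions as I, borrowed from the parallel major.

IV, I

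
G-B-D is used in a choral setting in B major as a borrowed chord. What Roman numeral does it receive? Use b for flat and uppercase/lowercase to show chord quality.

In B major scale degree 6 is G#; G is its lowered form, from B minor. The diatonic chord on degree 6 would be G#m (vi), but G–B–D is the major chord from B minor. As a borrowed chord it is labeled bVI.

bVI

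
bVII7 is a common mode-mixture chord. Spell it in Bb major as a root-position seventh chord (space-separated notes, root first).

The root of bVII7 is the lowered 7th degree: A becomes Ab. In Bb minor the chord on Ab is Ab–C–Eb–Gb.

Ab C Eb Gb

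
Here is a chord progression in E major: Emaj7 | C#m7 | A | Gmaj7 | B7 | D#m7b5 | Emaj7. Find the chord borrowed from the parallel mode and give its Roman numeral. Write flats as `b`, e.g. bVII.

The diatonic triads in E major are E, F#m, G#m, A, B, C#m, D#dim. Emaj7, C#m7, A, B7 and D#m7b5 are all diatonic. Gmaj7 (G–B–D–F#) doesn't fit — on degree 3 E major would have G#m (iii). Gmaj7 is the degree-3 chord of E minor, so it is the borrowed bIIImaj7.

bIIImaj7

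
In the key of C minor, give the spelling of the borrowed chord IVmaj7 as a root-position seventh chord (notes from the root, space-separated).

The root, F, is scale degree 4 — the same note in C minor and C major; only the chord quality changes. In C major the chord on F is F–A–C–E.

F A C E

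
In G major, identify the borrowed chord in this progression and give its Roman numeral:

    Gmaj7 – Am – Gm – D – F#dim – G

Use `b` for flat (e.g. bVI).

i

The diatonic triads in G major are G, Am, Bm, C, D, Em, F#dim. Of the given chords, Gmaj7, Am, D, F#dim and G are diatonic. But Gm (G–Bb–D) is foreign: the diatonic I on degree 1 is G, whereas Gm comes from G minor. It is labeled i.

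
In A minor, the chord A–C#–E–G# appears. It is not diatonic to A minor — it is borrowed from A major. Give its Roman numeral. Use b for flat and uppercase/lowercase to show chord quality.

The root A is the diatonic 1st degree of A minor; the borrowing shows in the chord quality. The diatonic chord on degree 1 would be Am (i), but A–C#–E–G# is the major-seventh chord from A major. As a borrowed chord it is labeled Imaj7.

Imaj7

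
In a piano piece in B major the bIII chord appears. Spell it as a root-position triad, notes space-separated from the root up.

D F# A

The root of bIII is the lowered 3rd degree: D# becomes D. Building the major chord from the parallel minor on D: D–F#–A.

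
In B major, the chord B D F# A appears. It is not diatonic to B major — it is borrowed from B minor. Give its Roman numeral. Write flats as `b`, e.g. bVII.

i7

B is scale degree 1 in B major. The diatonic chord on degree 1 would be B (I), but B–D–F#–A is the minor-seventh chord from B minor. As a borrowed chord it is labeled i7.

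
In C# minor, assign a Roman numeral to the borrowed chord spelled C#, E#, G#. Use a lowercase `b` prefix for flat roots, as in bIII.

I

C# is scale degree 1 in C# minor. Diatonically C# minor has C#m (i) on that degree; C#–E#–G# is instead the major chord native to C# major, so it takes the label I.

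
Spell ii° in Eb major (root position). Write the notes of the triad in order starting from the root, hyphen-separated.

F-Ab-Cb

The root, F, is scale degree 2 — the same note in Eb major and Eb minor; only the chord quality changes. Building the diminished chord from the parallel minor on F: F–Ab–Cb.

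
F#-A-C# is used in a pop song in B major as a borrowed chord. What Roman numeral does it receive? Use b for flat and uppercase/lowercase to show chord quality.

The root F# is the diatonic 5th degree of B major; the borrowing shows in the chord quality. The diatonic chord on degree 5 would be F# (V), but F#–A–C# is the minor chord from B minor. As a borrowed chord it is labeled v.

v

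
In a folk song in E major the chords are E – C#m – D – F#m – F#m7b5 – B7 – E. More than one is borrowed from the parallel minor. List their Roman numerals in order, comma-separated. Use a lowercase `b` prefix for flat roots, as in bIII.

bVII, iiø7

In E major the diatonic chords are E, F#m, G#m, A, B, C#m, D#dim. Of the given chords, E, C#m, F#m and B7 are diatonic. D (D–F#–A) doesn't fit — on degree 7 E major would have D#dim (vii°). D is the degree-7 chord of E minor, so it is the borrowed bVII. F#m7b5 (F#–A–C–E) is not: scale degree 2 in E major carries F#m (ii). In E minor the chord on that degree is F#m7b5, so here it functions as iiø7, borrowed from the parallel minor.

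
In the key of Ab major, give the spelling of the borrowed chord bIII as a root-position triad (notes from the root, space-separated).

The root of bIII is the lowered 3rd degree: C becomes Cb. Stacking thirds in Ab minor on Cb gives Cb–Eb–Gb.

Cb Eb Gb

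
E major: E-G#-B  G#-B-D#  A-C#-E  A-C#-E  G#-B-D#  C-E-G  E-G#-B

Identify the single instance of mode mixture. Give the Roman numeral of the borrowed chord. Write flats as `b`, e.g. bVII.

bVI

In E major the diatonic chords are E, F#m, G#m, A, B, C#m, D#dim. E–G#–B = E, G#–B–D# = G#m and A–C#–E = A are all diatonic. C–E–G doesn't fit — on degree 6 E major would have C#m (vi). C is the degree-6 chord of E minor, so it is the borrowed bVI.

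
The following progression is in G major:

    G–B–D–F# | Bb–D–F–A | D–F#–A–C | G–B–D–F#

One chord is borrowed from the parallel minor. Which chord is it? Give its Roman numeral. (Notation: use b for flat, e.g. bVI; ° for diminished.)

G major has the diatonic set G, Am, Bm, C, D, Em, F#dim. G–B–D–F# = Gmaj7 and D–F#–A–C = D7 are both diatonic. Bb–D–F–A doesn't fit — on degree 3 G major would have Bm (iii). Bbmaj7 is the degree-3 chord of G minor, so it is the borrowed bIIImaj7.

bIIImaj7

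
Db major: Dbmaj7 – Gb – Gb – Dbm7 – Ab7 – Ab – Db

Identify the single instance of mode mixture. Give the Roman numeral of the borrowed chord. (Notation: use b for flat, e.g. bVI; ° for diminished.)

The diatonic triads in Db major are Db, Ebm, Fm, Gb, Ab, Bbm, Cdim. Dbmaj7, Gb, Ab7, Ab and Db all belong to that set. Dbm7 (Db–Fb–Ab–Cb) is not: scale degree 1 in Db major carries Db (I). In Db minor the chord on that degree is Dbm7, so here it functions as i7, borrowed from the parallel minor.

i7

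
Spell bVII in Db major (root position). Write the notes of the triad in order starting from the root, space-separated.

bVII is built on the lowered scale degree 7. In Db major degree 7 is C; lowered it becomes Cb. Building the major chord from the parallel minor on Cb: Cb–Eb–Gb.

Cb Eb Gb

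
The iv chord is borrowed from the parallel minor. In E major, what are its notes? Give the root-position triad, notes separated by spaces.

A C E

The root, A, is scale degree 4 — the same note in E major and E minor; only the chord quality changes. Building the minor chord from the parallel minor on A: A–C–E.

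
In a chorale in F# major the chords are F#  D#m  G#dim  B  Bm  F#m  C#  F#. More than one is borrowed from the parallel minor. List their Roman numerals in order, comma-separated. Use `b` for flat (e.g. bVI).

ii°, iv, i

In F# major the diatonic chords are F#, G#m, A#m, B, C#, D#m, E#dim. F#, D#m, B and C# all belong to that set. But G#dim (G#–B–D) is foreign: the diatonic ii on degree 2 is G#m, whereas G#dim comes from F# minor. It is labeled ii°. Bm (B–D–F#) doesn't fit — on degree 4 F# major would have B (IV). Bm is the degree-4 chord of F# minor, so it is the borrowed iv. But F#m (F#–A–C#) is foreign: the diatonic I on degree 1 is F#, whereas F#m comes from F# minor. It is labeled i.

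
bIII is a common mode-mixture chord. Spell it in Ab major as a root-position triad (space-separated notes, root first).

bIII is built on the lowered scale degree 3. In Ab major degree 3 is C; lowered it becomes Cb. Building the major chord from the parallel minor on Cb: Cb–Eb–Gb.

Cb Eb Gb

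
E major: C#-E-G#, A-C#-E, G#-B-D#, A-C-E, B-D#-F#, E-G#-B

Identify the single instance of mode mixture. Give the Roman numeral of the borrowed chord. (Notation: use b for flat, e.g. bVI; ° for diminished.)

iv

The diatonic triads in E major are E, F#m, G#m, A, B, C#m, D#dim. C#–E–G# = C#m, A–C#–E = A, G#–B–D# = G#m, B–D#–F# = B and E–G#–B = E are all diatonic. But A–C–E is foreign: the diatonic IV on degree 4 is A, whereas Am comes from E minor. It is labeled iv.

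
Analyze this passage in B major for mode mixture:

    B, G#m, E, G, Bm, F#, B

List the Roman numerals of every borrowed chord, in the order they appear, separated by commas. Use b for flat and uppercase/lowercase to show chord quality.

B major has the diatonic set B, C#m, D#m, E, F#, G#m, A#dim. B, G#m, E and F# are all diatonic. But G (G–B–D) is foreign: the diatonic vi on degree 6 is G#m, whereas G comes from B minor. It is labeled bVI. But Bm (B–D–F#) is foreign: the diatonic I on degree 1 is B, whereas Bm comes from B minor. It is labeled i.

bVI, i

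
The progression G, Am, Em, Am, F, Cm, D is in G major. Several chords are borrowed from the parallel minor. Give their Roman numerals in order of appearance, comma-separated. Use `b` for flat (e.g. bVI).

bVII, iv

The diatonic triads in G major are G, Am, Bm, C, D, Em, F#dim. G, Am, Em and D are all diatonic. But F (F–A–C) is foreign: the diatonic vii° on degree 7 is F#dim, whereas F comes from G minor. It is labeled bVII. But Cm (C–Eb–G) is foreign: the diatonic IV on degree 4 is C, whereas Cm comes from G minor. It is labeled iv.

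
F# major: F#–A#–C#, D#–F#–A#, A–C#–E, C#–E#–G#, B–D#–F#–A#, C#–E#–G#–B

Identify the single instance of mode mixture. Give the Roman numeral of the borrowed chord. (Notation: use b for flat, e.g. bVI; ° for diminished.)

bIII

In F# major the diatonic chords are F#, G#m, A#m, B, C#, D#m, E#dim. F#–A#–C# = F#, D#–F#–A# = D#m, C#–E#–G# = C#, B–D#–F#–A# = Bmaj7 and C#–E#–G#–B = C#7 are all diatonic. A–C#–E is not: scale degree 3 in F# major carries A#m (iii). In F# minor the chord on that degree is A, so here it functions as bIII, borrowed from the parallel minor.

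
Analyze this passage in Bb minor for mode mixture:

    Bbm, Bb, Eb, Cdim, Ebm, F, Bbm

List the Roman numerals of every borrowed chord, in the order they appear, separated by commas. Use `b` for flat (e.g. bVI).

Bb minor has the diatonic set Bbm, Cdim, Db, Ebm, F, Gb, Ab (with V from harmonic minor). Of the given chords, Bbm, Cdim, Ebm and F are diatonic. Bb (Bb–D–F) doesn't fit — on degree 1 Bb minor would have Bbm (i). Bb is the degree-1 chord of Bb major, so it is the borrowed I. Eb (Eb–G–Bb) is not: scale degree 4 in Bb minor carries Ebm (iv). In Bb major the chord on that degree is Eb, so here it functions as IV, borrowed from the parallel major.

I, IV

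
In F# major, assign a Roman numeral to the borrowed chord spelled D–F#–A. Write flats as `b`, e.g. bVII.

bVI

In F# major scale degree 6 is D#; D is its lowered form, from F# minor. Diatonically F# major has D#m (vi) on that degree; D–F#–A is instead the major chord native to F# minor, so it takes the label bVI.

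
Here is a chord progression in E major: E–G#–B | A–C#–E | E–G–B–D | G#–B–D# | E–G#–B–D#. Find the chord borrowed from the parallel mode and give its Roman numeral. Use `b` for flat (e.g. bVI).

E major has the diatonic set E, F#m, G#m, A, B, C#m, D#dim. E–G#–B = E, A–C#–E = A, G#–B–D# = G#m and E–G#–B–D# = Emaj7 all belong to that set. E–G–B–D is not: scale degree 1 in E major carries E (I). In E minor the chord on that degree is Em7, so here it functions as i7, borrowed from the parallel minor.

i7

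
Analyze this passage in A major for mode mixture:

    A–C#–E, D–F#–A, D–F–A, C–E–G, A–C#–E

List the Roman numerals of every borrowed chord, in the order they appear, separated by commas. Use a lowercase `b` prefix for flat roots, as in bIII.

The diatonic triads in A major are A, Bm, C#m, D, E, F#m, G#dim. A–C#–E = A and D–F#–A = D are both diatonic. D–F–A is not: scale degree 4 in A major carries D (IV). In A minor the chord on that degree is Dm, so here it functions as iv, borrowed from the parallel minor. C–E–G is not: scale degree 3 in A major carries C#m (iii). In A minor the chord on that degree is C, so here it functions as bIII, borrowed from the parallel minor.

iv, bIII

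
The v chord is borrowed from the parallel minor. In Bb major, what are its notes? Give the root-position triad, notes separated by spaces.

F Ab C

The root, F, is scale degree 5 — the same note in Bb major and Bb minor; only the chord quality changes. Building the minor chord from the parallel minor on F: F–Ab–C.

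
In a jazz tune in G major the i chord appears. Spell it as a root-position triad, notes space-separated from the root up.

G Bb D

The root, G, is scale degree 1 — the same note in G major and G minor; only the chord quality changes. Building the minor chord from the parallel minor on G: G–Bb–D.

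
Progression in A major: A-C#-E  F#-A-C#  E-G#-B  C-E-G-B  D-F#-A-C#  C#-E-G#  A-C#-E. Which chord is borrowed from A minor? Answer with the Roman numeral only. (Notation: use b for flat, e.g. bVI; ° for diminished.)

bIIImaj7

The diatonic triads in A major are A, Bm, C#m, D, E, F#m, G#dim. A–C#–E = A, F#–A–C# = F#m, E–G#–B = E, D–F#–A–C# = Dmaj7 and C#–E–G# = C#m all belong to that set. C–E–G–B is not: scale degree 3 in A major carries C#m (iii). In A minor the chord on that degree is Cmaj7, so here it functions as bIIImaj7, borrowed from the parallel minor.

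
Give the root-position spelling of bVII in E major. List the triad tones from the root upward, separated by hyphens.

D-F#-A

The root of bVII is the lowered 7th degree: D# becomes D. Building the major chord from the parallel minor on D: D–F#–A.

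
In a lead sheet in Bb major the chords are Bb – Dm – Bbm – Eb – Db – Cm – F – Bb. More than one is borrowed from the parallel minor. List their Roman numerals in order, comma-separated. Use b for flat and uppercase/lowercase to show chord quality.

i, bIII

Bb major has the diatonic set Bb, Cm, Dm, Eb, F, Gm, Adim. Of the given chords, Bb, Dm, Eb, Cm and F are diatonic. Bbm (Bb–Db–F) doesn't fit — on degree 1 Bb major would have Bb (I). Bbm is the degree-1 chord of Bb minor, so it is the borrowed i. Db (Db–F–Ab) doesn't fit — on degree 3 Bb major would have Dm (iii). Db is the degree-3 chord of Bb minor, so it is the borrowed bIII.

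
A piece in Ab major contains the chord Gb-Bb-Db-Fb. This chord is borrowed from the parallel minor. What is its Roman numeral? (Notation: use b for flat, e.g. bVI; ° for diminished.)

The root Gb is the lowered 7th scale degree — diatonically Ab major has G there. Gb–Bb–Db–Fb is a dominant-seventh chord — the form found in Ab minor, not the diatonic vii° (Gdim). Borrowed into Ab major it is written bVII7.

bVII7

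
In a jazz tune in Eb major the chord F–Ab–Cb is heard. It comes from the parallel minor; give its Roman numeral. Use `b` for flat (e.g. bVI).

ii°

The root F is the diatonic 2nd degree of Eb major; the borrowing shows in the chord quality. The diatonic chord on degree 2 would be Fm (ii), but F–Ab–Cb is the diminished chord from Eb minor. As a borrowed chord it is labeled ii°.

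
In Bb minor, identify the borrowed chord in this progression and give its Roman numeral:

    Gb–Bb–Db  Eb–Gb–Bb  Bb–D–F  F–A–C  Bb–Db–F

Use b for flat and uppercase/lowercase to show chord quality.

In Bb minor (with V from harmonic minor) the diatonic chords are Bbm, Cdim, Db, Ebm, F, Gb, Ab. Of the given chords, Gb–Bb–Db = Gb, Eb–Gb–Bb = Ebm, F–A–C = F and Bb–Db–F = Bbm are diatonic. But Bb–D–F is foreign: the diatonic i on degree 1 is Bbm, whereas Bb comes from Bb major. It is labeled I.

I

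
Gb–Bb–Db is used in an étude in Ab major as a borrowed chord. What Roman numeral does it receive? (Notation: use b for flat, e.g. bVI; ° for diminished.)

Gb is the lowered form of scale degree 7 in Ab major (the diatonic degree 7 is G). The diatonic chord on degree 7 would be Gdim (vii°), but Gb–Bb–Db is the major chord from Ab minor. As a borrowed chord it is labeled bVII.

bVII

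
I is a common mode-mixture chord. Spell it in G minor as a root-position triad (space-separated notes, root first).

G B D

The root, G, is scale degree 1 — the same note in G minor and G major; only the chord quality changes. In G major the chord on G is G–B–D.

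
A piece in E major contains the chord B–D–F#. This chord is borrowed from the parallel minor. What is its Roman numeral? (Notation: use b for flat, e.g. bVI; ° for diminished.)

v

The root B is the diatonic 5th degree of E major; the borrowing shows in the chord quality. Diatonically E major has B (V) on that degree; B–D–F# is instead the minor chord native to E minor, so it takes the label v.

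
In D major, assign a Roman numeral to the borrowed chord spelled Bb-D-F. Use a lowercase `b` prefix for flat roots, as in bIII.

bVI

Bb is the lowered form of scale degree 6 in D major (the diatonic degree 6 is B). Bb–D–F is a major chord — the form found in D minor, not the diatonic vi (Bm). Borrowed into D major it is written bVI.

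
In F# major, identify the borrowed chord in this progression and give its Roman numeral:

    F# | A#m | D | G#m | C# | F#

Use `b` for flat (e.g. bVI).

bVI

The diatonic triads in F# major are F#, G#m, A#m, B, C#, D#m, E#dim. F#, A#m, G#m and C# are all diatonic. But D (D–F#–A) is foreign: the diatonic vi on degree 6 is D#m, whereas D comes from F# minor. It is labeled bVI.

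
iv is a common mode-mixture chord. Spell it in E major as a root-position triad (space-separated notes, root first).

The root, A, is scale degree 4 — the same note in E major and E minor; only the chord quality changes. In E minor the chord on A is A–C–E.

A C E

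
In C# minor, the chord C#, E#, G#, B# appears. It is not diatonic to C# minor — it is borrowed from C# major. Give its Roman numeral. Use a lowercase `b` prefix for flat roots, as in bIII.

Imaj7

C# is scale degree 1 in C# minor. C#–E#–G#–B# is a major-seventh chord — the form found in C# major, not the diatonic i (C#m). Borrowed into C# minor it is written Imaj7.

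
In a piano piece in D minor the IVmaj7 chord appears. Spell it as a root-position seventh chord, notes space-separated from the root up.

The root, G, is scale degree 4 — the same note in D minor and D major; only the chord quality changes. Stacking thirds in D major on G gives G–B–D–F#.

G B D F#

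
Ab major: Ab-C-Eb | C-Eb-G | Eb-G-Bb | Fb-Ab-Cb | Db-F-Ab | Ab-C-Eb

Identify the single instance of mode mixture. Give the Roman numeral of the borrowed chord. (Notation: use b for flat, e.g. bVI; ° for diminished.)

bVI

In Ab major the diatonic chords are Ab, Bbm, Cm, Db, Eb, Fm, Gdim. Ab–C–Eb = Ab, C–Eb–G = Cm, Eb–G–Bb = Eb and Db–F–Ab = Db all belong to that set. Fb–Ab–Cb doesn't fit — on degree 6 Ab major would have Fm (vi). Fb is the degree-6 chord of Ab minor, so it is the borrowed bVI.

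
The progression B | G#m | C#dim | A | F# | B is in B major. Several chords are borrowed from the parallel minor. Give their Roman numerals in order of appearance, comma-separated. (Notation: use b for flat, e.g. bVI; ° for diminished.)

In B major the diatonic chords are B, C#m, D#m, E, F#, G#m, A#dim. Of the given chords, B, G#m and F# are diatonic. C#dim (C#–E–G) doesn't fit — on degree 2 B major would have C#m (ii). C#dim is the degree-2 chord of B minor, so it is the borrowed ii°. But A (A–C#–E) is foreign: the diatonic vii° on degree 7 is A#dim, whereas A comes from B minor. It is labeled bVII.

ii°, bVII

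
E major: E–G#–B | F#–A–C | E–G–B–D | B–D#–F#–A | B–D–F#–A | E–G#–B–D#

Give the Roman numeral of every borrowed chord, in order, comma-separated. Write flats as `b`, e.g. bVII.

In E major the diatonic chords are E, F#m, G#m, A, B, C#m, D#dim. E–G#–B = E, B–D#–F#–A = B7 and E–G#–B–D# = Emaj7 all belong to that set. But F#–A–C is foreign: the diatonic ii on degree 2 is F#m, whereas F#dim comes from E minor. It is labeled ii°. E–G–B–D doesn't fit — on degree 1 E major would have E (I). Em7 is the degree-1 chord of E minor, so it is the borrowed i7. But B–D–F#–A is foreign: the diatonic V on degree 5 is B, whereas Bm7 comes from E minor. It is labeled v7.

ii°, i7, v7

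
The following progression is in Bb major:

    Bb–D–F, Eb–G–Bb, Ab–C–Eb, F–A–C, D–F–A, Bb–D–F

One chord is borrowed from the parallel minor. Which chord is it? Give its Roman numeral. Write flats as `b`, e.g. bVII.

bVII

Bb major has the diatonic set Bb, Cm, Dm, Eb, F, Gm, Adim. Bb–D–F = Bb, Eb–G–Bb = Eb, F–A–C = F and D–F–A = Dm are all diatonic. Ab–C–Eb is not: scale degree 7 in Bb major carries Adim (vii°). In Bb minor the chord on that degree is Ab, so here it functions as bVII, borrowed from the parallel minor.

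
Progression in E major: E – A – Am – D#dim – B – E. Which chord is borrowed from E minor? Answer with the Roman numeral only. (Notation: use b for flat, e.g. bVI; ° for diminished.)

iv

The diatonic triads in E major are E, F#m, G#m, A, B, C#m, D#dim. E, A, D#dim and B all belong to that set. Am (A–C–E) doesn't fit — on degree 4 E major would have A (IV). Am is the degree-4 chord of E minor, so it is the borrowed iv.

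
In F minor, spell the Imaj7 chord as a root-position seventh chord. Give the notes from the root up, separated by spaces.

Imaj7 is built on scale degree 1, which is F in both F minor and its parallel. Stacking thirds in F major on F gives F–A–C–E.

F A C E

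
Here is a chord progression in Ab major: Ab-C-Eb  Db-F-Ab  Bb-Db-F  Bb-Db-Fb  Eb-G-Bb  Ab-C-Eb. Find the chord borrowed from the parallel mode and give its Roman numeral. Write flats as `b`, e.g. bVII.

Ab major has the diatonic set Ab, Bbm, Cm, Db, Eb, Fm, Gdim. Of the given chords, Ab–C–Eb = Ab, Db–F–Ab = Db, Bb–Db–F = Bbm and Eb–G–Bb = Eb are diatonic. Bb–Db–Fb is not: scale degree 2 in Ab major carries Bbm (ii). In Ab minor the chord on that degree is Bbdim, so here it functions as ii°, borrowed from the parallel minor.

ii°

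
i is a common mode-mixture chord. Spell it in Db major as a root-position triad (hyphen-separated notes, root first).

i is built on scale degree 1, which is Db in both Db major and its parallel. In Db minor the chord on Db is Db–Fb–Ab.

Db-Fb-Ab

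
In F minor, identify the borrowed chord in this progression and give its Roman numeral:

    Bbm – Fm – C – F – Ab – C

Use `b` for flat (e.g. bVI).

In F minor (with V from harmonic minor) the diatonic chords are Fm, Gdim, Ab, Bbm, C, Db, Eb. Bbm, Fm, C and Ab are all diatonic. F (F–A–C) doesn't fit — on degree 1 F minor would have Fm (i). F is the degree-1 chord of F major, so it is the borrowed I.

I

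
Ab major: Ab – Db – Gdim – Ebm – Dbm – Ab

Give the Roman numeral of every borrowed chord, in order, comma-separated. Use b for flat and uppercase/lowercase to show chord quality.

v, iv

The diatonic triads in Ab major are Ab, Bbm, Cm, Db, Eb, Fm, Gdim. Ab, Db and Gdim are all diatonic. Ebm (Eb–Gb–Bb) doesn't fit — on degree 5 Ab major would have Eb (V). Ebm is the degree-5 chord of Ab minor, so it is the borrowed v. Dbm (Db–Fb–Ab) doesn't fit — on degree 4 Ab major would have Db (IV). Dbm is the degree-4 chord of Ab minor, so it is the borrowed iv.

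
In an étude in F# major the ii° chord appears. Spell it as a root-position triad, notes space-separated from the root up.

ii° is built on scale degree 2, which is G# in both F# major and its parallel. In F# minor the chord on G# is G#–B–D.

G# B D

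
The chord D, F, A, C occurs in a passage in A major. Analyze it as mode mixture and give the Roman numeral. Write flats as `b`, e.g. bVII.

iv7

D is scale degree 4 in A major. Diatonically A major has D (IV) on that degree; D–F–A–C is instead the minor-seventh chord native to A minor, so it takes the label iv7.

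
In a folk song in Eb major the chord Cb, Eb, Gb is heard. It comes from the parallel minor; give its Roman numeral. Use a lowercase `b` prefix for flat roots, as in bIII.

bVI

Cb is the lowered form of scale degree 6 in Eb major (the diatonic degree 6 is C). Cb–Eb–Gb is a major chord — the form found in Eb minor, not the diatonic vi (Cm). Borrowed into Eb major it is written bVI.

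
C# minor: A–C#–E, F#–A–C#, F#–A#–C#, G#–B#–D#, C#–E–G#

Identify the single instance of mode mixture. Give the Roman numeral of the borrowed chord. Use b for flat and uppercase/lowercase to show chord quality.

IV

The diatonic triads in C# minor (with V from harmonic minor) are C#m, D#dim, E, F#m, G#, A, B. A–C#–E = A, F#–A–C# = F#m, G#–B#–D# = G# and C#–E–G# = C#m all belong to that set. F#–A#–C# doesn't fit — on degree 4 C# minor would have F#m (iv). F# is the degree-4 chord of C# major, so it is the borrowed IV.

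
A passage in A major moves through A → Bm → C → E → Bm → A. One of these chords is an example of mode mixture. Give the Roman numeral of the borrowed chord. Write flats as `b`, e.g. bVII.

A major has the diatonic set A, Bm, C#m, D, E, F#m, G#dim. Of the given chords, A, Bm and E are diatonic. C (C–E–G) is not: scale degree 3 in A major carries C#m (iii). In A minor the chord on that degree is C, so here it functions as bIII, borrowed from the parallel minor.

bIII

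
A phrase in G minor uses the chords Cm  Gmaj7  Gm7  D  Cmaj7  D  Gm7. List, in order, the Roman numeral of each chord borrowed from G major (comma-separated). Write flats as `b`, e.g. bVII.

The diatonic triads in G minor (with V from harmonic minor) are Gm, Adim, Bb, Cm, D, Eb, F. Of the given chords, Cm, Gm7 and D are diatonic. But Gmaj7 (G–B–D–F#) is foreign: the diatonic i on degree 1 is Gm, whereas Gmaj7 comes from G major. It is labeled Imaj7. Cmaj7 (C–E–G–B) doesn't fit — on degree 4 G minor would have Cm (iv). Cmaj7 is the degree-4 chord of G major, so it is the borrowed IVmaj7.

Imaj7, IVmaj7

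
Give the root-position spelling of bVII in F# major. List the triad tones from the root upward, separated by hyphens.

bVII is built on the lowered scale degree 7. In F# major degree 7 is E#; lowered it becomes E. In F# minor the chord on E is E–G#–B.

E-G#-B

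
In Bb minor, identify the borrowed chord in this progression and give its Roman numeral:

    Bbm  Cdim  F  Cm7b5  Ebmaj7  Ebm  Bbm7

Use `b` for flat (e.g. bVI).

Bb minor has the diatonic set Bbm, Cdim, Db, Ebm, F, Gb, Ab (with V from harmonic minor). Bbm, Cdim, F, Cm7b5, Ebm and Bbm7 are all diatonic. Ebmaj7 (Eb–G–Bb–D) doesn't fit — on degree 4 Bb minor would have Ebm (iv). Ebmaj7 is the degree-4 chord of Bb major, so it is the borrowed IVmaj7.

IVmaj7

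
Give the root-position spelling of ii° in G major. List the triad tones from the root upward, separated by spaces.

A C Eb

ii° is built on scale degree 2, which is A in both G major and its parallel. Building the diminished chord from the parallel minor on A: A–C–Eb.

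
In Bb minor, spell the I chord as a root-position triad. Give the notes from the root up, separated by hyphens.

Bb-D-F

The root, Bb, is scale degree 1 — the same note in Bb minor and Bb major; only the chord quality changes. Stacking thirds in Bb major on Bb gives Bb–D–F.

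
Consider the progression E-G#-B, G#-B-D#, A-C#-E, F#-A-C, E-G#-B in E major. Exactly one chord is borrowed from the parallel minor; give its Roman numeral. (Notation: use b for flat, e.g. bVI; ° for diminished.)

The diatonic triads in E major are E, F#m, G#m, A, B, C#m, D#dim. E–G#–B = E, G#–B–D# = G#m and A–C#–E = A all belong to that set. But F#–A–C is foreign: the diatonic ii on degree 2 is F#m, whereas F#dim comes from E minor. It is labeled ii°.

ii°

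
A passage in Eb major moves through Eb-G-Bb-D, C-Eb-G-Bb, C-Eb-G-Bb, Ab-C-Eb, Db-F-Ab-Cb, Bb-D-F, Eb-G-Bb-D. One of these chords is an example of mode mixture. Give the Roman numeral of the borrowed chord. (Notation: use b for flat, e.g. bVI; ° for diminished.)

The diatonic triads in Eb major are Eb, Fm, Gm, Ab, Bb, Cm, Ddim. Eb–G–Bb–D = Ebmaj7, C–Eb–G–Bb = Cm7, Ab–C–Eb = Ab and Bb–D–F = Bb all belong to that set. Db–F–Ab–Cb doesn't fit — on degree 7 Eb major would have Ddim (vii°). Db7 is the degree-7 chord of Eb minor, so it is the borrowed bVII7.

bVII7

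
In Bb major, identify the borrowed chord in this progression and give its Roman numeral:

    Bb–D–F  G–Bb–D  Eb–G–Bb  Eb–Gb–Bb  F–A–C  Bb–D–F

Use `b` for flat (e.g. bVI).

iv

Bb major has the diatonic set Bb, Cm, Dm, Eb, F, Gm, Adim. Of the given chords, Bb–D–F = Bb, G–Bb–D = Gm, Eb–G–Bb = Eb and F–A–C = F are diatonic. But Eb–Gb–Bb is foreign: the diatonic IV on degree 4 is Eb, whereas Ebm comes from Bb minor. It is labeled iv.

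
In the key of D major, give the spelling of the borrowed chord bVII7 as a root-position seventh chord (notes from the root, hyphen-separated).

C-E-G-Bb

Scale degree 7 in D major is C#. bVII7 uses the lowered form, C, taken from D minor. Stacking thirds in D minor on C gives C–E–G–Bb.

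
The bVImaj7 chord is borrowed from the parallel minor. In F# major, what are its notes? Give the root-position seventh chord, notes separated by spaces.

bVImaj7 is built on the lowered scale degree 6. In F# major degree 6 is D#; lowered it becomes D. Stacking thirds in F# minor on D gives D–F#–A–C#.

D F# A C#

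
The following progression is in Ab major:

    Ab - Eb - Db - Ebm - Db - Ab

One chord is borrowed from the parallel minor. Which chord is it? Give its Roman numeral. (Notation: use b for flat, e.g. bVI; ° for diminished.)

Ab major has the diatonic set Ab, Bbm, Cm, Db, Eb, Fm, Gdim. Ab, Eb and Db are all diatonic. Ebm (Eb–Gb–Bb) doesn't fit — on degree 5 Ab major would have Eb (V). Ebm is the degree-5 chord of Ab minor, so it is the borrowed v.

v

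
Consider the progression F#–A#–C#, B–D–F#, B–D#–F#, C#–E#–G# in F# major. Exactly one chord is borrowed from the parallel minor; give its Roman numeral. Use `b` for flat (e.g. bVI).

In F# major the diatonic chords are F#, G#m, A#m, B, C#, D#m, E#dim. F#–A#–C# = F#, B–D#–F# = B and C#–E#–G# = C# are all diatonic. B–D–F# doesn't fit — on degree 4 F# major would have B (IV). Bm is the degree-4 chord of F# minor, so it is the borrowed iv.

iv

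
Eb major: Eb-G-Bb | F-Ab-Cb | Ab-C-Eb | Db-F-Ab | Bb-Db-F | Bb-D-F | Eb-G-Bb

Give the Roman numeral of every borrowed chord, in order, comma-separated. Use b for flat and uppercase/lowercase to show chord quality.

Eb major has the diatonic set Eb, Fm, Gm, Ab, Bb, Cm, Ddim. Of the given chords, Eb–G–Bb = Eb, Ab–C–Eb = Ab and Bb–D–F = Bb are diatonic. F–Ab–Cb is not: scale degree 2 in Eb major carries Fm (ii). In Eb minor the chord on that degree is Fdim, so here it functions as ii°, borrowed from the parallel minor. But Db–F–Ab is foreign: the diatonic vii° on degree 7 is Ddim, whereas Db comes from Eb minor. It is labeled bVII. Bb–Db–F doesn't fit — on degree 5 Eb major would have Bb (V). Bbm is the degree-5 chord of Eb minor, so it is the borrowed v.

ii°, bVII, v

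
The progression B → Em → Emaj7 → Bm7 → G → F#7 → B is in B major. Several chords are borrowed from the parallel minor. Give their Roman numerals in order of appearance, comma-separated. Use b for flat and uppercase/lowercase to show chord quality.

iv, i7, bVI

The diatonic triads in B major are B, C#m, D#m, E, F#, G#m, A#dim. Of the given chords, B, Emaj7 and F#7 are diatonic. Em (E–G–B) is not: scale degree 4 in B major carries E (IV). In B minor the chord on that degree is Em, so here it functions as iv, borrowed from the parallel minor. Bm7 (B–D–F#–A) doesn't fit — on degree 1 B major would have B (I). Bm7 is the degree-1 chord of B minor, so it is the borrowed i7. G (G–B–D) is not: scale degree 6 in B major carries G#m (vi). In B minor the chord on that degree is G, so here it functions as bVI, borrowed from the parallel minor.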